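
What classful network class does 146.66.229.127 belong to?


First octet: 146
Binary: 10010010
10xxxxxx -> Class B (128-191)
Class B, default mask 255.255.0.0 (/16)


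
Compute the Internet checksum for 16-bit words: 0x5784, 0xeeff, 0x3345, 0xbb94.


Sum all words (with carry folding):
+ 0x5784 = 0x5784
+ 0xeeff = 0x4684
+ 0x3345 = 0x79c9
+ 0xbb94 = 0x355e
One's complement: ~0x355e
Checksum = 0xcaa1


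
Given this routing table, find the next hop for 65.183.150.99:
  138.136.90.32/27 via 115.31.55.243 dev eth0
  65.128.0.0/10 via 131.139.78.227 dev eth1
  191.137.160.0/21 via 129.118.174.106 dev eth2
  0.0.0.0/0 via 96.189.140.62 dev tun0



Longest prefix match for 65.183.150.99:
  /27 138.136.90.32: no
  /10 65.128.0.0: MATCH
  /21 191.137.160.0: no
  /0 0.0.0.0: MATCH
Selected: next-hop 131.139.78.227 via eth1 (matched /10)


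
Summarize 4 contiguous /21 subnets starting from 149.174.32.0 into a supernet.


Original prefix: /21
Number of subnets: 4 = 2^2
New prefix = 21 - 2 = 19
Supernet: 149.174.32.0/19


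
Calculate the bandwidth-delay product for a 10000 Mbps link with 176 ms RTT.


BDP = bandwidth * RTT
= 10000 Mbps * 176 ms
= 10000 * 1e6 * 176 / 1000 bits
= 1760000000 bits
= 220000000 bytes
= 214843.75 KB
BDP = 1760000000 bits (220000000 bytes)


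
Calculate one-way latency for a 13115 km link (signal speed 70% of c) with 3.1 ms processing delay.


Speed = 0.7 * 3e5 km/s = 210000 km/s
Propagation delay = 13115 / 210000 = 0.0625 s = 62.4524 ms
Processing delay = 3.1 ms
Total one-way latency = 65.5524 ms


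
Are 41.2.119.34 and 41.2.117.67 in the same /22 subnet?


Mask: 255.255.252.0
41.2.119.34 AND mask = 41.2.116.0
41.2.117.67 AND mask = 41.2.116.0
Yes, same subnet (41.2.116.0)


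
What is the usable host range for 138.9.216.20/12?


Network: 138.0.0.0
Broadcast: 138.15.255.255
First usable = network + 1
Last usable = broadcast - 1
Range: 138.0.0.1 to 138.15.255.254


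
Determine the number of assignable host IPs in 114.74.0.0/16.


Host bits = 32 - 16 = 16
Total addresses = 2^16 = 65536
Usable = total - 2 (network and broadcast)
Usable hosts: 65534


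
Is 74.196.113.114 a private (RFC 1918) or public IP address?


RFC 1918 private ranges:
  10.0.0.0/8 (10.0.0.0 - 10.255.255.255)
  172.16.0.0/12 (172.16.0.0 - 172.31.255.255)
  192.168.0.0/16 (192.168.0.0 - 192.168.255.255)
Public (not in any RFC 1918 range)


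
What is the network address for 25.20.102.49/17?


IP:   00011001.00010100.01100110.00110001
Mask: 11111111.11111111.10000000.00000000
AND operation:
Net:  00011001.00010100.00000000.00000000
Network: 25.20.0.0/17


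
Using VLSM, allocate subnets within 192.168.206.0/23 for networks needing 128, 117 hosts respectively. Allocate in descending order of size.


128 hosts -> /24 (254 usable): 192.168.206.0/24
117 hosts -> /25 (126 usable): 192.168.207.0/25
Allocation: 192.168.206.0/24 (128 hosts, 254 usable); 192.168.207.0/25 (117 hosts, 126 usable)


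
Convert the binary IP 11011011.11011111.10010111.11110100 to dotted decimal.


11011011 = 219
11011111 = 223
10010111 = 151
11110100 = 244
IP: 219.223.151.244


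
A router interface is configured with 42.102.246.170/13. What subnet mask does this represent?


/13 means 13 network bits, 19 host bits
Binary: 11111111111110000000000000000000
Mask: 255.248.0.0


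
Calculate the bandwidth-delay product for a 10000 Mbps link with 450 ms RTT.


BDP = bandwidth * RTT
= 10000 Mbps * 450 ms
= 10000 * 1e6 * 450 / 1000 bits
= 4500000000 bits
= 562500000 bytes
= 549316.4062 KB
BDP = 4500000000 bits (562500000 bytes)


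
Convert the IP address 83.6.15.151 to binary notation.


83 = 01010011
6 = 00000110
15 = 00001111
151 = 10010111
Binary: 01010011.00000110.00001111.10010111


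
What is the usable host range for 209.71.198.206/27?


Network: 209.71.198.192
Broadcast: 209.71.198.223
First usable = network + 1
Last usable = broadcast - 1
Range: 209.71.198.193 to 209.71.198.222


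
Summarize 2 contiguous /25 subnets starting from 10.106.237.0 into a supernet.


Original prefix: /25
Number of subnets: 2 = 2^1
New prefix = 25 - 1 = 24
Supernet: 10.106.237.0/24


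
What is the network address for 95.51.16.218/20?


IP:   01011111.00110011.00010000.11011010
Mask: 11111111.11111111.11110000.00000000
AND operation:
Net:  01011111.00110011.00010000.00000000
Network: 95.51.16.0/20


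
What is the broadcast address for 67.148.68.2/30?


Network: 67.148.68.0/30
Host bits = 2
Set all host bits to 1:
Broadcast: 67.148.68.3


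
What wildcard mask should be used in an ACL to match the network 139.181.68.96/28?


Subnet mask: 255.255.255.240
Wildcard = 255.255.255.255 - subnet mask
255 - 255 = 0
255 - 255 = 0
255 - 255 = 0
255 - 240 = 15
Wildcard: 0.0.0.15


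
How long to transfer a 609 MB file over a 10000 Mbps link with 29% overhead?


Effective throughput = 10000 * (1 - 29/100) = 7100 Mbps
File size in Mb = 609 * 8 = 4872 Mb
Time = 4872 / 7100
Time = 0.6862 seconds


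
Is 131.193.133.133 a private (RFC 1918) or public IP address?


RFC 1918 private ranges:
  10.0.0.0/8 (10.0.0.0 - 10.255.255.255)
  172.16.0.0/12 (172.16.0.0 - 172.31.255.255)
  192.168.0.0/16 (192.168.0.0 - 192.168.255.255)
Public (not in any RFC 1918 range)


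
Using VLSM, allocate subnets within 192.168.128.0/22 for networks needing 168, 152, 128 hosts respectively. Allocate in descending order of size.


168 hosts -> /24 (254 usable): 192.168.128.0/24
152 hosts -> /24 (254 usable): 192.168.129.0/24
128 hosts -> /24 (254 usable): 192.168.130.0/24
Allocation: 192.168.128.0/24 (168 hosts, 254 usable); 192.168.129.0/24 (152 hosts, 254 usable); 192.168.130.0/24 (128 hosts, 254 usable)


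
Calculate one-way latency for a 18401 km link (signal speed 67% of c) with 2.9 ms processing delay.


Speed = 0.67 * 3e5 km/s = 201000 km/s
Propagation delay = 18401 / 201000 = 0.0915 s = 91.5473 ms
Processing delay = 2.9 ms
Total one-way latency = 94.4473 ms


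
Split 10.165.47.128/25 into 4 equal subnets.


New prefix = 25 + 2 = 27
Each subnet has 32 addresses
  10.165.47.128/27
  10.165.47.160/27
  10.165.47.192/27
  10.165.47.224/27
Subnets: 10.165.47.128/27, 10.165.47.160/27, 10.165.47.192/27, 10.165.47.224/27


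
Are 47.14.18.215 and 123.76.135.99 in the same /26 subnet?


Mask: 255.255.255.192
47.14.18.215 AND mask = 47.14.18.192
123.76.135.99 AND mask = 123.76.135.64
No, different subnets (47.14.18.192 vs 123.76.135.64)


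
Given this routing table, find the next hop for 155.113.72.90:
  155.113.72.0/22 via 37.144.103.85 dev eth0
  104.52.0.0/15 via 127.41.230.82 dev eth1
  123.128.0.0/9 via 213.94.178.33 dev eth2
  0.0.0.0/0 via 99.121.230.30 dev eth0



Longest prefix match for 155.113.72.90:
  /22 155.113.72.0: MATCH
  /15 104.52.0.0: no
  /9 123.128.0.0: no
  /0 0.0.0.0: MATCH
Selected: next-hop 37.144.103.85 via eth0 (matched /22)


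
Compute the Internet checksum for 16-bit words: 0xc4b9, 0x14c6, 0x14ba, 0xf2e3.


Sum all words (with carry folding):
+ 0xc4b9 = 0xc4b9
+ 0x14c6 = 0xd97f
+ 0x14ba = 0xee39
+ 0xf2e3 = 0xe11d
One's complement: ~0xe11d
Checksum = 0x1ee2


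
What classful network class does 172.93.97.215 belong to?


First octet: 172
Binary: 10101100
10xxxxxx -> Class B (128-191)
Class B, default mask 255.255.0.0 (/16)


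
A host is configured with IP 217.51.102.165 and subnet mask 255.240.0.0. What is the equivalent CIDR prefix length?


Binary: 11111111.11110000.00000000.00000000
Count leading 1s
Prefix: /12


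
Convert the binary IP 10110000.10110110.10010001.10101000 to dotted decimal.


10110000 = 176
10110110 = 182
10010001 = 145
10101000 = 168
IP: 176.182.145.168


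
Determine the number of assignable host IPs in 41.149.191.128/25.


Host bits = 32 - 25 = 7
Total addresses = 2^7 = 128
Usable = total - 2 (network and broadcast)
Usable hosts: 126


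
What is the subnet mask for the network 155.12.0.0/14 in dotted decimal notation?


/14 means 14 network bits, 18 host bits
Binary: 11111111111111000000000000000000
Mask: 255.252.0.0


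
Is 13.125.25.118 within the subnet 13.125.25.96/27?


Subnet network: 13.125.25.96
Test IP AND mask: 13.125.25.96
Yes, 13.125.25.118 is in 13.125.25.96/27


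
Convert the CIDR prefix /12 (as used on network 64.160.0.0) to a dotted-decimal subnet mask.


/12 means 12 network bits, 20 host bits
Binary: 11111111111100000000000000000000
Mask: 255.240.0.0


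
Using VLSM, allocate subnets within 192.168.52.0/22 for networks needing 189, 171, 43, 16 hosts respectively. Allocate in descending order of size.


189 hosts -> /24 (254 usable): 192.168.52.0/24
171 hosts -> /24 (254 usable): 192.168.53.0/24
43 hosts -> /26 (62 usable): 192.168.54.0/26
16 hosts -> /27 (30 usable): 192.168.54.64/27
Allocation: 192.168.52.0/24 (189 hosts, 254 usable); 192.168.53.0/24 (171 hosts, 254 usable); 192.168.54.0/26 (43 hosts, 62 usable); 192.168.54.64/27 (16 hosts, 30 usable)


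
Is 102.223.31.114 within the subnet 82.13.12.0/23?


Subnet network: 82.13.12.0
Test IP AND mask: 102.223.30.0
No, 102.223.31.114 is not in 82.13.12.0/23


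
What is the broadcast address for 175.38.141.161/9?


Network: 175.0.0.0/9
Host bits = 23
Set all host bits to 1:
Broadcast: 175.127.255.255


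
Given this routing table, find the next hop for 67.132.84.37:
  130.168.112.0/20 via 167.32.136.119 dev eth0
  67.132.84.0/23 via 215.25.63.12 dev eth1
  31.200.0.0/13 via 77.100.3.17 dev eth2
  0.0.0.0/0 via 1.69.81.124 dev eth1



Longest prefix match for 67.132.84.37:
  /20 130.168.112.0: no
  /23 67.132.84.0: MATCH
  /13 31.200.0.0: no
  /0 0.0.0.0: MATCH
Selected: next-hop 215.25.63.12 via eth1 (matched /23)


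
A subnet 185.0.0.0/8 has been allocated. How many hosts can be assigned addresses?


Host bits = 32 - 8 = 24
Total addresses = 2^24 = 16777216
Usable = total - 2 (network and broadcast)
Usable hosts: 16777214


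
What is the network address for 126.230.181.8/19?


IP:   01111110.11100110.10110101.00001000
Mask: 11111111.11111111.11100000.00000000
AND operation:
Net:  01111110.11100110.10100000.00000000
Network: 126.230.160.0/19


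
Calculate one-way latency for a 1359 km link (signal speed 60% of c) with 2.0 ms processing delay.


Speed = 0.6 * 3e5 km/s = 180000 km/s
Propagation delay = 1359 / 180000 = 0.0076 s = 7.55 ms
Processing delay = 2.0 ms
Total one-way latency = 9.55 ms


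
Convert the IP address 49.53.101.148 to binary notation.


49 = 00110001
53 = 00110101
101 = 01100101
148 = 10010100
Binary: 00110001.00110101.01100101.10010100


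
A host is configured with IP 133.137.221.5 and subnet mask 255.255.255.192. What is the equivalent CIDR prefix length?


Binary: 11111111.11111111.11111111.11000000
Count leading 1s
Prefix: /26


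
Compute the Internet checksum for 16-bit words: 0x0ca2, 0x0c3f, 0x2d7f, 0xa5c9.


Sum all words (with carry folding):
+ 0x0ca2 = 0x0ca2
+ 0x0c3f = 0x18e1
+ 0x2d7f = 0x4660
+ 0xa5c9 = 0xec29
One's complement: ~0xec29
Checksum = 0x13d6


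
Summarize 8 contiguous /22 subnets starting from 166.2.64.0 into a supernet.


Original prefix: /22
Number of subnets: 8 = 2^3
New prefix = 22 - 3 = 19
Supernet: 166.2.64.0/19


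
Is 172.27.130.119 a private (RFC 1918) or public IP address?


RFC 1918 private ranges:
  10.0.0.0/8 (10.0.0.0 - 10.255.255.255)
  172.16.0.0/12 (172.16.0.0 - 172.31.255.255)
  192.168.0.0/16 (192.168.0.0 - 192.168.255.255)
Private (in 172.16.0.0/12)


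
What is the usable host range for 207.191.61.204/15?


Network: 207.190.0.0
Broadcast: 207.191.255.255
First usable = network + 1
Last usable = broadcast - 1
Range: 207.190.0.1 to 207.191.255.254


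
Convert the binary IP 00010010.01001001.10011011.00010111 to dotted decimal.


00010010 = 18
01001001 = 73
10011011 = 155
00010111 = 23
IP: 18.73.155.23


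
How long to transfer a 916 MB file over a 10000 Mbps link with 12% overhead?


Effective throughput = 10000 * (1 - 12/100) = 8800 Mbps
File size in Mb = 916 * 8 = 7328 Mb
Time = 7328 / 8800
Time = 0.8327 seconds


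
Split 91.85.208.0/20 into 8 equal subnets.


New prefix = 20 + 3 = 23
Each subnet has 512 addresses
  91.85.208.0/23
  91.85.210.0/23
  91.85.212.0/23
  91.85.214.0/23
  91.85.216.0/23
  91.85.218.0/23
  91.85.220.0/23
  91.85.222.0/23
Subnets: 91.85.208.0/23, 91.85.210.0/23, 91.85.212.0/23, 91.85.214.0/23, 91.85.216.0/23, 91.85.218.0/23, 91.85.220.0/23, 91.85.222.0/23


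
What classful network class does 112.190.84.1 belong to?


First octet: 112
Binary: 01110000
0xxxxxxx -> Class A (1-126)
Class A, default mask 255.0.0.0 (/8)


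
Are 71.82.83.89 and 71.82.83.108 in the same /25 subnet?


Mask: 255.255.255.128
71.82.83.89 AND mask = 71.82.83.0
71.82.83.108 AND mask = 71.82.83.0
Yes, same subnet (71.82.83.0)


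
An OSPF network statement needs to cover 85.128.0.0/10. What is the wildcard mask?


Subnet mask: 255.192.0.0
Wildcard = 255.255.255.255 - subnet mask
255 - 255 = 0
255 - 192 = 63
255 - 0 = 255
255 - 0 = 255
Wildcard: 0.63.255.255


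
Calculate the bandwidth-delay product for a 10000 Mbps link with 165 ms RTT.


BDP = bandwidth * RTT
= 10000 Mbps * 165 ms
= 10000 * 1e6 * 165 / 1000 bits
= 1650000000 bits
= 206250000 bytes
= 201416.0156 KB
BDP = 1650000000 bits (206250000 bytes)


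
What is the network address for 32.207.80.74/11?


IP:   00100000.11001111.01010000.01001010
Mask: 11111111.11100000.00000000.00000000
AND operation:
Net:  00100000.11000000.00000000.00000000
Network: 32.192.0.0/11


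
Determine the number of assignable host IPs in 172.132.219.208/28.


Host bits = 32 - 28 = 4
Total addresses = 2^4 = 16
Usable = total - 2 (network and broadcast)
Usable hosts: 14


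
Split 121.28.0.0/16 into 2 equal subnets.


New prefix = 16 + 1 = 17
Each subnet has 32768 addresses
  121.28.0.0/17
  121.28.128.0/17
Subnets: 121.28.0.0/17, 121.28.128.0/17


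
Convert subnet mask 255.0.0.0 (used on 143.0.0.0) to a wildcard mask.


Subnet mask: 255.0.0.0
Wildcard = 255.255.255.255 - subnet mask
255 - 255 = 0
255 - 0 = 255
255 - 0 = 255
255 - 0 = 255
Wildcard: 0.255.255.255


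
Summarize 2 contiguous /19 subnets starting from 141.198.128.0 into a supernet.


Original prefix: /19
Number of subnets: 2 = 2^1
New prefix = 19 - 1 = 18
Supernet: 141.198.128.0/18


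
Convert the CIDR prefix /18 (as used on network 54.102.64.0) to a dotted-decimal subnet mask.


/18 means 18 network bits, 14 host bits
Binary: 11111111111111111100000000000000
Mask: 255.255.192.0


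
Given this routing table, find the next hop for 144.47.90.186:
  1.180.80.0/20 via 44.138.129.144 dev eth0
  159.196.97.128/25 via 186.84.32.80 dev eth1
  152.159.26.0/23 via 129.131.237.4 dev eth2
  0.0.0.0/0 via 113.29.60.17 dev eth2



Longest prefix match for 144.47.90.186:
  /20 1.180.80.0: no
  /25 159.196.97.128: no
  /23 152.159.26.0: no
  /0 0.0.0.0: MATCH
Selected: next-hop 113.29.60.17 via eth2 (matched /0)


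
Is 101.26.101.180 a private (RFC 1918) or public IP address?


RFC 1918 private ranges:
  10.0.0.0/8 (10.0.0.0 - 10.255.255.255)
  172.16.0.0/12 (172.16.0.0 - 172.31.255.255)
  192.168.0.0/16 (192.168.0.0 - 192.168.255.255)
Public (not in any RFC 1918 range)


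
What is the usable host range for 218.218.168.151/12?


Network: 218.208.0.0
Broadcast: 218.223.255.255
First usable = network + 1
Last usable = broadcast - 1
Range: 218.208.0.1 to 218.223.255.254


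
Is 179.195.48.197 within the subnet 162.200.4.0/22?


Subnet network: 162.200.4.0
Test IP AND mask: 179.195.48.0
No, 179.195.48.197 is not in 162.200.4.0/22


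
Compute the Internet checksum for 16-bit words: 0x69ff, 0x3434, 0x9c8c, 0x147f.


Sum all words (with carry folding):
+ 0x69ff = 0x69ff
+ 0x3434 = 0x9e33
+ 0x9c8c = 0x3ac0
+ 0x147f = 0x4f3f
One's complement: ~0x4f3f
Checksum = 0xb0c0


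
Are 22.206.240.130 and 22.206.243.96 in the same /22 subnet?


Mask: 255.255.252.0
22.206.240.130 AND mask = 22.206.240.0
22.206.243.96 AND mask = 22.206.240.0
Yes, same subnet (22.206.240.0)


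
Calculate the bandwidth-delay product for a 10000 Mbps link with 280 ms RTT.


BDP = bandwidth * RTT
= 10000 Mbps * 280 ms
= 10000 * 1e6 * 280 / 1000 bits
= 2800000000 bits
= 350000000 bytes
= 341796.875 KB
BDP = 2800000000 bits (350000000 bytes)


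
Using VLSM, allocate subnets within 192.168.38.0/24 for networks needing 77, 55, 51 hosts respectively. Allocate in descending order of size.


77 hosts -> /25 (126 usable): 192.168.38.0/25
55 hosts -> /26 (62 usable): 192.168.38.128/26
51 hosts -> /26 (62 usable): 192.168.38.192/26
Allocation: 192.168.38.0/25 (77 hosts, 126 usable); 192.168.38.128/26 (55 hosts, 62 usable); 192.168.38.192/26 (51 hosts, 62 usable)


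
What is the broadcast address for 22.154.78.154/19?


Network: 22.154.64.0/19
Host bits = 13
Set all host bits to 1:
Broadcast: 22.154.95.255


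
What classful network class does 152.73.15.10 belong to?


First octet: 152
Binary: 10011000
10xxxxxx -> Class B (128-191)
Class B, default mask 255.255.0.0 (/16)


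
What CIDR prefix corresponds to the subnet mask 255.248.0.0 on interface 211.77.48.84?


Binary: 11111111.11111000.00000000.00000000
Count leading 1s
Prefix: /13


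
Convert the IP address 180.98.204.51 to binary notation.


180 = 10110100
98 = 01100010
204 = 11001100
51 = 00110011
Binary: 10110100.01100010.11001100.00110011


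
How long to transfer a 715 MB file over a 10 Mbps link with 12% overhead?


Effective throughput = 10 * (1 - 12/100) = 8.8 Mbps
File size in Mb = 715 * 8 = 5720 Mb
Time = 5720 / 8.8
Time = 650 seconds


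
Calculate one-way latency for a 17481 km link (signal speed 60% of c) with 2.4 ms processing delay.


Speed = 0.6 * 3e5 km/s = 180000 km/s
Propagation delay = 17481 / 180000 = 0.0971 s = 97.1167 ms
Processing delay = 2.4 ms
Total one-way latency = 99.5167 ms


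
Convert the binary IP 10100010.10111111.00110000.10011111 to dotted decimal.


10100010 = 162
10111111 = 191
00110000 = 48
10011111 = 159
IP: 162.191.48.159


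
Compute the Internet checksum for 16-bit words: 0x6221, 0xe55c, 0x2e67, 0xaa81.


Sum all words (with carry folding):
+ 0x6221 = 0x6221
+ 0xe55c = 0x477e
+ 0x2e67 = 0x75e5
+ 0xaa81 = 0x2067
One's complement: ~0x2067
Checksum = 0xdf98


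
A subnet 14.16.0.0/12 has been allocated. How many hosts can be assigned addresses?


Host bits = 32 - 12 = 20
Total addresses = 2^20 = 1048576
Usable = total - 2 (network and broadcast)
Usable hosts: 1048574


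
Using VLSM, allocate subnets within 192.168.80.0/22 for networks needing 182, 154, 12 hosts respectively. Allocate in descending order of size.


182 hosts -> /24 (254 usable): 192.168.80.0/24
154 hosts -> /24 (254 usable): 192.168.81.0/24
12 hosts -> /28 (14 usable): 192.168.82.0/28
Allocation: 192.168.80.0/24 (182 hosts, 254 usable); 192.168.81.0/24 (154 hosts, 254 usable); 192.168.82.0/28 (12 hosts, 14 usable)


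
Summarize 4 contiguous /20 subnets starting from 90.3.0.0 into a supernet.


Original prefix: /20
Number of subnets: 4 = 2^2
New prefix = 20 - 2 = 18
Supernet: 90.3.0.0/18


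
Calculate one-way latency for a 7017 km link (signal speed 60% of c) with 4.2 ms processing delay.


Speed = 0.6 * 3e5 km/s = 180000 km/s
Propagation delay = 7017 / 180000 = 0.039 s = 38.9833 ms
Processing delay = 4.2 ms
Total one-way latency = 43.1833 ms


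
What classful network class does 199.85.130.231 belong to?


First octet: 199
Binary: 11000111
110xxxxx -> Class C (192-223)
Class C, default mask 255.255.255.0 (/24)


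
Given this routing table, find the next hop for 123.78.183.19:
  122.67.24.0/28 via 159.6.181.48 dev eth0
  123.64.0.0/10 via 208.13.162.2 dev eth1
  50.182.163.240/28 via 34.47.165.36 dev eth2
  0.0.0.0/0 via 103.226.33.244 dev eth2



Longest prefix match for 123.78.183.19:
  /28 122.67.24.0: no
  /10 123.64.0.0: MATCH
  /28 50.182.163.240: no
  /0 0.0.0.0: MATCH
Selected: next-hop 208.13.162.2 via eth1 (matched /10)


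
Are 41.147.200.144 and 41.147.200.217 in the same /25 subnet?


Mask: 255.255.255.128
41.147.200.144 AND mask = 41.147.200.128
41.147.200.217 AND mask = 41.147.200.128
Yes, same subnet (41.147.200.128)


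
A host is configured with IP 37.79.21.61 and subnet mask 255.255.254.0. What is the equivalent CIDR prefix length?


Binary: 11111111.11111111.11111110.00000000
Count leading 1s
Prefix: /23


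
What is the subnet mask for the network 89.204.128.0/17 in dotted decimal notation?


/17 means 17 network bits, 15 host bits
Binary: 11111111111111111000000000000000
Mask: 255.255.128.0


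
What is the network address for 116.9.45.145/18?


IP:   01110100.00001001.00101101.10010001
Mask: 11111111.11111111.11000000.00000000
AND operation:
Net:  01110100.00001001.00000000.00000000
Network: 116.9.0.0/18


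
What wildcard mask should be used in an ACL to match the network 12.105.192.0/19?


Subnet mask: 255.255.224.0
Wildcard = 255.255.255.255 - subnet mask
255 - 255 = 0
255 - 255 = 0
255 - 224 = 31
255 - 0 = 255
Wildcard: 0.0.31.255


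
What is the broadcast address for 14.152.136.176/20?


Network: 14.152.128.0/20
Host bits = 12
Set all host bits to 1:
Broadcast: 14.152.143.255


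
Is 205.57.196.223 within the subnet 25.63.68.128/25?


Subnet network: 25.63.68.128
Test IP AND mask: 205.57.196.128
No, 205.57.196.223 is not in 25.63.68.128/25


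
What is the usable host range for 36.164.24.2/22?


Network: 36.164.24.0
Broadcast: 36.164.27.255
First usable = network + 1
Last usable = broadcast - 1
Range: 36.164.24.1 to 36.164.27.254


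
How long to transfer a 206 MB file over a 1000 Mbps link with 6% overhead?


Effective throughput = 1000 * (1 - 6/100) = 940 Mbps
File size in Mb = 206 * 8 = 1648 Mb
Time = 1648 / 940
Time = 1.7532 seconds


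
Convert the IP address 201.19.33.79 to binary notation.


201 = 11001001
19 = 00010011
33 = 00100001
79 = 01001111
Binary: 11001001.00010011.00100001.01001111


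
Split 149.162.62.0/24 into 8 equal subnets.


New prefix = 24 + 3 = 27
Each subnet has 32 addresses
  149.162.62.0/27
  149.162.62.32/27
  149.162.62.64/27
  149.162.62.96/27
  149.162.62.128/27
  149.162.62.160/27
  149.162.62.192/27
  149.162.62.224/27
Subnets: 149.162.62.0/27, 149.162.62.32/27, 149.162.62.64/27, 149.162.62.96/27, 149.162.62.128/27, 149.162.62.160/27, 149.162.62.192/27, 149.162.62.224/27


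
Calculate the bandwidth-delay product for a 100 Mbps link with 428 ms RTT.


BDP = bandwidth * RTT
= 100 Mbps * 428 ms
= 100 * 1e6 * 428 / 1000 bits
= 42800000 bits
= 5350000 bytes
= 5224.6094 KB
BDP = 42800000 bits (5350000 bytes)


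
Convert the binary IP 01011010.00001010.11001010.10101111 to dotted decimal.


01011010 = 90
00001010 = 10
11001010 = 202
10101111 = 175
IP: 90.10.202.175


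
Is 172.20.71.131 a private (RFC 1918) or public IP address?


RFC 1918 private ranges:
  10.0.0.0/8 (10.0.0.0 - 10.255.255.255)
  172.16.0.0/12 (172.16.0.0 - 172.31.255.255)
  192.168.0.0/16 (192.168.0.0 - 192.168.255.255)
Private (in 172.16.0.0/12)


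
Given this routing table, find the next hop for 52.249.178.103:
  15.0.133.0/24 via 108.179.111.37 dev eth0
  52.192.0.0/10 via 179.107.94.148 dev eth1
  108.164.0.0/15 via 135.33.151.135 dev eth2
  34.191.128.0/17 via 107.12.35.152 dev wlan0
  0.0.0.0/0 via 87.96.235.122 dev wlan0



Longest prefix match for 52.249.178.103:
  /24 15.0.133.0: no
  /10 52.192.0.0: MATCH
  /15 108.164.0.0: no
  /17 34.191.128.0: no
  /0 0.0.0.0: MATCH
Selected: next-hop 179.107.94.148 via eth1 (matched /10)


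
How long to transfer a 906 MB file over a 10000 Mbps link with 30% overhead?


Effective throughput = 10000 * (1 - 30/100) = 7000 Mbps
File size in Mb = 906 * 8 = 7248 Mb
Time = 7248 / 7000
Time = 1.0354 seconds


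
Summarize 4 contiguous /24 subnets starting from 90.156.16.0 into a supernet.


Original prefix: /24
Number of subnets: 4 = 2^2
New prefix = 24 - 2 = 22
Supernet: 90.156.16.0/22


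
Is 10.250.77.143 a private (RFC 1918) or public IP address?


RFC 1918 private ranges:
  10.0.0.0/8 (10.0.0.0 - 10.255.255.255)
  172.16.0.0/12 (172.16.0.0 - 172.31.255.255)
  192.168.0.0/16 (192.168.0.0 - 192.168.255.255)
Private (in 10.0.0.0/8)


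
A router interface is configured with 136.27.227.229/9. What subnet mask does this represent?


/9 means 9 network bits, 23 host bits
Binary: 11111111100000000000000000000000
Mask: 255.128.0.0


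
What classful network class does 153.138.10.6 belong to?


First octet: 153
Binary: 10011001
10xxxxxx -> Class B (128-191)
Class B, default mask 255.255.0.0 (/16)


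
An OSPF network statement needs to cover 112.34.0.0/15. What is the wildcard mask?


Subnet mask: 255.254.0.0
Wildcard = 255.255.255.255 - subnet mask
255 - 255 = 0
255 - 254 = 1
255 - 0 = 255
255 - 0 = 255
Wildcard: 0.1.255.255


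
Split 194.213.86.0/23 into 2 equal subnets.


New prefix = 23 + 1 = 24
Each subnet has 256 addresses
  194.213.86.0/24
  194.213.87.0/24
Subnets: 194.213.86.0/24, 194.213.87.0/24


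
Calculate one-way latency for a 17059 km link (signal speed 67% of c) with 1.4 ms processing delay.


Speed = 0.67 * 3e5 km/s = 201000 km/s
Propagation delay = 17059 / 201000 = 0.0849 s = 84.8706 ms
Processing delay = 1.4 ms
Total one-way latency = 86.2706 ms


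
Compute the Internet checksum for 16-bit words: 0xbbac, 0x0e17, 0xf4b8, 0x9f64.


Sum all words (with carry folding):
+ 0xbbac = 0xbbac
+ 0x0e17 = 0xc9c3
+ 0xf4b8 = 0xbe7c
+ 0x9f64 = 0x5de1
One's complement: ~0x5de1
Checksum = 0xa21e


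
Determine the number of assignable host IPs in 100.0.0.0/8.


Host bits = 32 - 8 = 24
Total addresses = 2^24 = 16777216
Usable = total - 2 (network and broadcast)
Usable hosts: 16777214


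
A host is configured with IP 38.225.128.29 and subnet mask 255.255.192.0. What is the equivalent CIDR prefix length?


Binary: 11111111.11111111.11000000.00000000
Count leading 1s
Prefix: /18


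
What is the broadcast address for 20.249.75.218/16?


Network: 20.249.0.0/16
Host bits = 16
Set all host bits to 1:
Broadcast: 20.249.255.255


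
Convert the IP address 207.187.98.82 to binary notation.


207 = 11001111
187 = 10111011
98 = 01100010
82 = 01010010
Binary: 11001111.10111011.01100010.01010010


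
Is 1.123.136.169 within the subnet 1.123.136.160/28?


Subnet network: 1.123.136.160
Test IP AND mask: 1.123.136.160
Yes, 1.123.136.169 is in 1.123.136.160/28


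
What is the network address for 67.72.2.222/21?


IP:   01000011.01001000.00000010.11011110
Mask: 11111111.11111111.11111000.00000000
AND operation:
Net:  01000011.01001000.00000000.00000000
Network: 67.72.0.0/21


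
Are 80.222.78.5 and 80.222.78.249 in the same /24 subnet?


Mask: 255.255.255.0
80.222.78.5 AND mask = 80.222.78.0
80.222.78.249 AND mask = 80.222.78.0
Yes, same subnet (80.222.78.0)


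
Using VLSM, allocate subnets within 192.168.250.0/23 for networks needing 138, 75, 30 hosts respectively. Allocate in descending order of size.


138 hosts -> /24 (254 usable): 192.168.250.0/24
75 hosts -> /25 (126 usable): 192.168.251.0/25
30 hosts -> /27 (30 usable): 192.168.251.128/27
Allocation: 192.168.250.0/24 (138 hosts, 254 usable); 192.168.251.0/25 (75 hosts, 126 usable); 192.168.251.128/27 (30 hosts, 30 usable)


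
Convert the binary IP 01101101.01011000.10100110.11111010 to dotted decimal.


01101101 = 109
01011000 = 88
10100110 = 166
11111010 = 250
IP: 109.88.166.250


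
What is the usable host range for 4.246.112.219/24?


Network: 4.246.112.0
Broadcast: 4.246.112.255
First usable = network + 1
Last usable = broadcast - 1
Range: 4.246.112.1 to 4.246.112.254


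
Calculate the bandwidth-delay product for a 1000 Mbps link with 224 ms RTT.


BDP = bandwidth * RTT
= 1000 Mbps * 224 ms
= 1000 * 1e6 * 224 / 1000 bits
= 224000000 bits
= 28000000 bytes
= 27343.75 KB
BDP = 224000000 bits (28000000 bytes)


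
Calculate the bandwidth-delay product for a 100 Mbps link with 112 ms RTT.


BDP = bandwidth * RTT
= 100 Mbps * 112 ms
= 100 * 1e6 * 112 / 1000 bits
= 11200000 bits
= 1400000 bytes
= 1367.1875 KB
BDP = 11200000 bits (1400000 bytes)


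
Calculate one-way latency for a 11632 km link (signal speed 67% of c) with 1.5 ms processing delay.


Speed = 0.67 * 3e5 km/s = 201000 km/s
Propagation delay = 11632 / 201000 = 0.0579 s = 57.8706 ms
Processing delay = 1.5 ms
Total one-way latency = 59.3706 ms


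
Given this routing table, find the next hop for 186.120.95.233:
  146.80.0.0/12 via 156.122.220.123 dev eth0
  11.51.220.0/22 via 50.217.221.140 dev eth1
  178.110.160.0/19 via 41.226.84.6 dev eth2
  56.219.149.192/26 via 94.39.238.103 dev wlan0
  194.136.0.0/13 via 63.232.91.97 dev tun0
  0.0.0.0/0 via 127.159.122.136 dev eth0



Longest prefix match for 186.120.95.233:
  /12 146.80.0.0: no
  /22 11.51.220.0: no
  /19 178.110.160.0: no
  /26 56.219.149.192: no
  /13 194.136.0.0: no
  /0 0.0.0.0: MATCH
Selected: next-hop 127.159.122.136 via eth0 (matched /0)


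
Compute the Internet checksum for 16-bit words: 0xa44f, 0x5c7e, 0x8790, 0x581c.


Sum all words (with carry folding):
+ 0xa44f = 0xa44f
+ 0x5c7e = 0x00ce
+ 0x8790 = 0x885e
+ 0x581c = 0xe07a
One's complement: ~0xe07a
Checksum = 0x1f85


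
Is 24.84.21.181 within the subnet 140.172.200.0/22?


Subnet network: 140.172.200.0
Test IP AND mask: 24.84.20.0
No, 24.84.21.181 is not in 140.172.200.0/22


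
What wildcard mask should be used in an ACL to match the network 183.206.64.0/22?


Subnet mask: 255.255.252.0
Wildcard = 255.255.255.255 - subnet mask
255 - 255 = 0
255 - 255 = 0
255 - 252 = 3
255 - 0 = 255
Wildcard: 0.0.3.255


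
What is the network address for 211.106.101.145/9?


IP:   11010011.01101010.01100101.10010001
Mask: 11111111.10000000.00000000.00000000
AND operation:
Net:  11010011.00000000.00000000.00000000
Network: 211.0.0.0/9


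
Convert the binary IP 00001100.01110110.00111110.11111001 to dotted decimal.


00001100 = 12
01110110 = 118
00111110 = 62
11111001 = 249
IP: 12.118.62.249


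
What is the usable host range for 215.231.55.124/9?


Network: 215.128.0.0
Broadcast: 215.255.255.255
First usable = network + 1
Last usable = broadcast - 1
Range: 215.128.0.1 to 215.255.255.254


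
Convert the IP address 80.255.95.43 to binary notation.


80 = 01010000
255 = 11111111
95 = 01011111
43 = 00101011
Binary: 01010000.11111111.01011111.00101011


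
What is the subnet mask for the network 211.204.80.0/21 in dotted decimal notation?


/21 means 21 network bits, 11 host bits
Binary: 11111111111111111111100000000000
Mask: 255.255.248.0


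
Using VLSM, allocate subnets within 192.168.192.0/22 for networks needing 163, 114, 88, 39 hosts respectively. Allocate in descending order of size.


163 hosts -> /24 (254 usable): 192.168.192.0/24
114 hosts -> /25 (126 usable): 192.168.193.0/25
88 hosts -> /25 (126 usable): 192.168.193.128/25
39 hosts -> /26 (62 usable): 192.168.194.0/26
Allocation: 192.168.192.0/24 (163 hosts, 254 usable); 192.168.193.0/25 (114 hosts, 126 usable); 192.168.193.128/25 (88 hosts, 126 usable); 192.168.194.0/26 (39 hosts, 62 usable)


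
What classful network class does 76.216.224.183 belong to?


First octet: 76
Binary: 01001100
0xxxxxxx -> Class A (1-126)
Class A, default mask 255.0.0.0 (/8)


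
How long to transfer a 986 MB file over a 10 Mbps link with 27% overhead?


Effective throughput = 10 * (1 - 27/100) = 7.3 Mbps
File size in Mb = 986 * 8 = 7888 Mb
Time = 7888 / 7.3
Time = 1080.5479 seconds


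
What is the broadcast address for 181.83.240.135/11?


Network: 181.64.0.0/11
Host bits = 21
Set all host bits to 1:
Broadcast: 181.95.255.255


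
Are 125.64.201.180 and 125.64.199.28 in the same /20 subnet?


Mask: 255.255.240.0
125.64.201.180 AND mask = 125.64.192.0
125.64.199.28 AND mask = 125.64.192.0
Yes, same subnet (125.64.192.0)


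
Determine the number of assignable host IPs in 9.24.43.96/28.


Host bits = 32 - 28 = 4
Total addresses = 2^4 = 16
Usable = total - 2 (network and broadcast)
Usable hosts: 14


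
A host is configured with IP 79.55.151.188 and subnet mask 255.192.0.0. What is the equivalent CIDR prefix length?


Binary: 11111111.11000000.00000000.00000000
Count leading 1s
Prefix: /10


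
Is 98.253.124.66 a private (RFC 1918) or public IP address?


RFC 1918 private ranges:
  10.0.0.0/8 (10.0.0.0 - 10.255.255.255)
  172.16.0.0/12 (172.16.0.0 - 172.31.255.255)
  192.168.0.0/16 (192.168.0.0 - 192.168.255.255)
Public (not in any RFC 1918 range)


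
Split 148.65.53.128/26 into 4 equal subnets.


New prefix = 26 + 2 = 28
Each subnet has 16 addresses
  148.65.53.128/28
  148.65.53.144/28
  148.65.53.160/28
  148.65.53.176/28
Subnets: 148.65.53.128/28, 148.65.53.144/28, 148.65.53.160/28, 148.65.53.176/28


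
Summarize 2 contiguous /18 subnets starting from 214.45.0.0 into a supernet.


Original prefix: /18
Number of subnets: 2 = 2^1
New prefix = 18 - 1 = 17
Supernet: 214.45.0.0/17


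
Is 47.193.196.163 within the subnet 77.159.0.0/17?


Subnet network: 77.159.0.0
Test IP AND mask: 47.193.128.0
No, 47.193.196.163 is not in 77.159.0.0/17


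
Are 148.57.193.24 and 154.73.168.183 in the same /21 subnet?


Mask: 255.255.248.0
148.57.193.24 AND mask = 148.57.192.0
154.73.168.183 AND mask = 154.73.168.0
No, different subnets (148.57.192.0 vs 154.73.168.0)


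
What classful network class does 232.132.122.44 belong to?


First octet: 232
Binary: 11101000
1110xxxx -> Class D (224-239)
Class D (multicast), default mask N/A


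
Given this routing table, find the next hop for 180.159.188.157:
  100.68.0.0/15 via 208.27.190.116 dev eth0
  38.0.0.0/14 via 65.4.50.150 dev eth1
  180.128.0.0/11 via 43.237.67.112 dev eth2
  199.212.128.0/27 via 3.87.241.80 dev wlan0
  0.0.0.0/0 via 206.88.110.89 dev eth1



Longest prefix match for 180.159.188.157:
  /15 100.68.0.0: no
  /14 38.0.0.0: no
  /11 180.128.0.0: MATCH
  /27 199.212.128.0: no
  /0 0.0.0.0: MATCH
Selected: next-hop 43.237.67.112 via eth2 (matched /11)


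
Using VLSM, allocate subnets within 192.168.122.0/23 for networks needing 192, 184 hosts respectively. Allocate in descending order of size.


192 hosts -> /24 (254 usable): 192.168.122.0/24
184 hosts -> /24 (254 usable): 192.168.123.0/24
Allocation: 192.168.122.0/24 (192 hosts, 254 usable); 192.168.123.0/24 (184 hosts, 254 usable)


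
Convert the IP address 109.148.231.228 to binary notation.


109 = 01101101
148 = 10010100
231 = 11100111
228 = 11100100
Binary: 01101101.10010100.11100111.11100100


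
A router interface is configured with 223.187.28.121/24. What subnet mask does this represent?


/24 means 24 network bits, 8 host bits
Binary: 11111111111111111111111100000000
Mask: 255.255.255.0


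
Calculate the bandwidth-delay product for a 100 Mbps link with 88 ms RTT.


BDP = bandwidth * RTT
= 100 Mbps * 88 ms
= 100 * 1e6 * 88 / 1000 bits
= 8800000 bits
= 1100000 bytes
= 1074.2188 KB
BDP = 8800000 bits (1100000 bytes)


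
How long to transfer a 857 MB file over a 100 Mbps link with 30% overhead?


Effective throughput = 100 * (1 - 30/100) = 70 Mbps
File size in Mb = 857 * 8 = 6856 Mb
Time = 6856 / 70
Time = 97.9429 seconds


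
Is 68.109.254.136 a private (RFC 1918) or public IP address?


RFC 1918 private ranges:
  10.0.0.0/8 (10.0.0.0 - 10.255.255.255)
  172.16.0.0/12 (172.16.0.0 - 172.31.255.255)
  192.168.0.0/16 (192.168.0.0 - 192.168.255.255)
Public (not in any RFC 1918 range)


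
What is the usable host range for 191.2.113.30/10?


Network: 191.0.0.0
Broadcast: 191.63.255.255
First usable = network + 1
Last usable = broadcast - 1
Range: 191.0.0.1 to 191.63.255.254


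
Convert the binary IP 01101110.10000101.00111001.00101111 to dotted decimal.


01101110 = 110
10000101 = 133
00111001 = 57
00101111 = 47
IP: 110.133.57.47


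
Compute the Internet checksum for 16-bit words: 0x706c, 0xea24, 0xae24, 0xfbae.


Sum all words (with carry folding):
+ 0x706c = 0x706c
+ 0xea24 = 0x5a91
+ 0xae24 = 0x08b6
+ 0xfbae = 0x0465
One's complement: ~0x0465
Checksum = 0xfb9a


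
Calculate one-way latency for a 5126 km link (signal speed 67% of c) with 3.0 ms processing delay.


Speed = 0.67 * 3e5 km/s = 201000 km/s
Propagation delay = 5126 / 201000 = 0.0255 s = 25.5025 ms
Processing delay = 3.0 ms
Total one-way latency = 28.5025 ms


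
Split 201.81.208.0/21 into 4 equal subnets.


New prefix = 21 + 2 = 23
Each subnet has 512 addresses
  201.81.208.0/23
  201.81.210.0/23
  201.81.212.0/23
  201.81.214.0/23
Subnets: 201.81.208.0/23, 201.81.210.0/23, 201.81.212.0/23, 201.81.214.0/23


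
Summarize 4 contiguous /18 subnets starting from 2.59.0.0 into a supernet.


Original prefix: /18
Number of subnets: 4 = 2^2
New prefix = 18 - 2 = 16
Supernet: 2.59.0.0/16


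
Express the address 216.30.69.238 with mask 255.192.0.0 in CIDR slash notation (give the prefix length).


Binary: 11111111.11000000.00000000.00000000
Count leading 1s
Prefix: /10


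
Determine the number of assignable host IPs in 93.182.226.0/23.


Host bits = 32 - 23 = 9
Total addresses = 2^9 = 512
Usable = total - 2 (network and broadcast)
Usable hosts: 510


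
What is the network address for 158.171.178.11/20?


IP:   10011110.10101011.10110010.00001011
Mask: 11111111.11111111.11110000.00000000
AND operation:
Net:  10011110.10101011.10110000.00000000
Network: 158.171.176.0/20


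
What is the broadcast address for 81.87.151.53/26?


Network: 81.87.151.0/26
Host bits = 6
Set all host bits to 1:
Broadcast: 81.87.151.63


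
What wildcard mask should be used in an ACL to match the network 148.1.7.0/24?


Subnet mask: 255.255.255.0
Wildcard = 255.255.255.255 - subnet mask
255 - 255 = 0
255 - 255 = 0
255 - 255 = 0
255 - 0 = 255
Wildcard: 0.0.0.255


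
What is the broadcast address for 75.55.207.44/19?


Network: 75.55.192.0/19
Host bits = 13
Set all host bits to 1:
Broadcast: 75.55.223.255


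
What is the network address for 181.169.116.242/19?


IP:   10110101.10101001.01110100.11110010
Mask: 11111111.11111111.11100000.00000000
AND operation:
Net:  10110101.10101001.01100000.00000000
Network: 181.169.96.0/19


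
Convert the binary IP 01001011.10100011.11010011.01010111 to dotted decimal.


01001011 = 75
10100011 = 163
11010011 = 211
01010111 = 87
IP: 75.163.211.87


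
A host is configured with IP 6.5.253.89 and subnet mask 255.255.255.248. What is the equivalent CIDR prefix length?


Binary: 11111111.11111111.11111111.11111000
Count leading 1s
Prefix: /29


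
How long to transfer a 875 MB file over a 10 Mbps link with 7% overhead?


Effective throughput = 10 * (1 - 7/100) = 9.3 Mbps
File size in Mb = 875 * 8 = 7000 Mb
Time = 7000 / 9.3
Time = 752.6882 seconds


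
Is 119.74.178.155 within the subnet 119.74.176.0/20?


Subnet network: 119.74.176.0
Test IP AND mask: 119.74.176.0
Yes, 119.74.178.155 is in 119.74.176.0/20


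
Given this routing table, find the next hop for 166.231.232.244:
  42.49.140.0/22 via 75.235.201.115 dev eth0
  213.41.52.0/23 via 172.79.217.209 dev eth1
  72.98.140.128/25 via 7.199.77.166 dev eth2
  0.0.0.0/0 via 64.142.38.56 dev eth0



Longest prefix match for 166.231.232.244:
  /22 42.49.140.0: no
  /23 213.41.52.0: no
  /25 72.98.140.128: no
  /0 0.0.0.0: MATCH
Selected: next-hop 64.142.38.56 via eth0 (matched /0)


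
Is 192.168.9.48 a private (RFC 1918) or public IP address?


RFC 1918 private ranges:
  10.0.0.0/8 (10.0.0.0 - 10.255.255.255)
  172.16.0.0/12 (172.16.0.0 - 172.31.255.255)
  192.168.0.0/16 (192.168.0.0 - 192.168.255.255)
Private (in 192.168.0.0/16)
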